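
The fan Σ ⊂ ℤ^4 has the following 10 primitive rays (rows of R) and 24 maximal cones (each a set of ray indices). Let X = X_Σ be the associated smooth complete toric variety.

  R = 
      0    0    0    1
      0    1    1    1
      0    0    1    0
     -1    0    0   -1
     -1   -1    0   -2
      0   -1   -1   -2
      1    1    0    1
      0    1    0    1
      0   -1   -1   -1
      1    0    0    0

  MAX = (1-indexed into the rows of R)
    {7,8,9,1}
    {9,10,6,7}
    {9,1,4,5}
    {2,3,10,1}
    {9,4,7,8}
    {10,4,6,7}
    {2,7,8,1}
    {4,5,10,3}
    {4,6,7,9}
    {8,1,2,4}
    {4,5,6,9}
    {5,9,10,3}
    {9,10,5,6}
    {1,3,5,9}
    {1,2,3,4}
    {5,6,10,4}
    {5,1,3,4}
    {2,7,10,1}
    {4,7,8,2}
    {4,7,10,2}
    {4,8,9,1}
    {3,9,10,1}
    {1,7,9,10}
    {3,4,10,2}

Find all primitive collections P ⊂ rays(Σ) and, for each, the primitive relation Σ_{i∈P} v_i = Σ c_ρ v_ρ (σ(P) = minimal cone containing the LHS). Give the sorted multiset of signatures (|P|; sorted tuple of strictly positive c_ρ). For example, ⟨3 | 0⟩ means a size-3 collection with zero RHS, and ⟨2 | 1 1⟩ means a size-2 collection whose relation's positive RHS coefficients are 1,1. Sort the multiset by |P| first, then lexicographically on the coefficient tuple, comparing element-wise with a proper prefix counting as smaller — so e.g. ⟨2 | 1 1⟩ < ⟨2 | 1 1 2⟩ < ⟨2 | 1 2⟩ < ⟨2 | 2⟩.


The 16 primitive collections of Σ (r=10, n=4):

  • {2,9}:  v_{2} + v_{9} = 0  so sig = ⟨2 | 0⟩
  • {1,6}:  v_{1} + v_{6} = v_{9}  so sig = ⟨2 | 1⟩
  • {3,8}:  v_{3} + v_{8} = v_{2}  so sig = ⟨2 | 1⟩
  • {5,8}:  v_{5} + v_{8} = v_{4}  so sig = ⟨2 | 1⟩
  • {8,10}:  v_{8} + v_{10} = v_{7}  so sig = ⟨2 | 1⟩
  • {2,5}:  v_{2} + v_{5} = v_{3} + v_{4}  so sig = ⟨2 | 1 1⟩
  • {2,6}:  v_{2} + v_{6} = v_{4} + v_{10}  so sig = ⟨2 | 1 1⟩
  • {3,6}:  v_{3} + v_{6} = v_{5} + v_{10}  so sig = ⟨2 | 1 1⟩
  • {3,7}:  v_{3} + v_{7} = v_{2} + v_{10}  so sig = ⟨2 | 1 1⟩
  • {5,7}:  v_{5} + v_{7} = v_{4} + v_{10}  so sig = ⟨2 | 1 1⟩
  • {6,8}:  v_{6} + v_{8} = v_{4} + v_{7} + v_{9}  so sig = ⟨2 | 1 1 1⟩
  • {1,4,10}:  v_{1} + v_{4} + v_{10} = 0  so sig = ⟨3 | 0⟩
  • {1,4,7}:  v_{1} + v_{4} + v_{7} = v_{8}  so sig = ⟨3 | 1⟩
  • {3,4,9}:  v_{3} + v_{4} + v_{9} = v_{5}  so sig = ⟨3 | 1⟩
  • {4,9,10}:  v_{4} + v_{9} + v_{10} = v_{6}  so sig = ⟨3 | 1⟩
  • {1,5,10}:  v_{1} + v_{5} + v_{10} = v_{3} + v_{9}  so sig = ⟨3 | 1 1⟩

Signatures (|P|; sorted positive RHS coefficients), sorted:
{ ⟨2 | 0⟩,  ⟨2 | 1⟩ ×4,  ⟨2 | 1 1⟩ ×5,  ⟨2 | 1 1 1⟩,  ⟨3 | 0⟩,  ⟨3 | 1⟩ ×3,  ⟨3 | 1 1⟩ }


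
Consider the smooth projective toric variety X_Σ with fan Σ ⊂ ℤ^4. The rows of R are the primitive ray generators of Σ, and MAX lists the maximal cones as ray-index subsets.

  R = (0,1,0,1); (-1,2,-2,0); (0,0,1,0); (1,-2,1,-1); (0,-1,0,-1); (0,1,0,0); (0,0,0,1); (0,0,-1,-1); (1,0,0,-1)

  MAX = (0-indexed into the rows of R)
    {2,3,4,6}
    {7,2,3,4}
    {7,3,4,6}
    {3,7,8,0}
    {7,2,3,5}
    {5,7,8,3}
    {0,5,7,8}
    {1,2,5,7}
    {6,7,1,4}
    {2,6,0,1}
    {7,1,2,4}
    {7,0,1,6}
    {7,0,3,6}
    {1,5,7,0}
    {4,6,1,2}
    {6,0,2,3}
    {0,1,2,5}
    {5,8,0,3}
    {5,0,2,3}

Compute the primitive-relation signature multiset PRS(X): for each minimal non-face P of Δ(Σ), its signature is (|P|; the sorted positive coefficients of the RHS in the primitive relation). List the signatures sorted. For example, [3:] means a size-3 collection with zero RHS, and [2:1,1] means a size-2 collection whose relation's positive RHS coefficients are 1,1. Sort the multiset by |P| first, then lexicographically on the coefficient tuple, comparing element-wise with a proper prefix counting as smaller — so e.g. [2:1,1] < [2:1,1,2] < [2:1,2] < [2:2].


Δ(Σ) — 9 vertices, 11 min non-faces:

  {0,4}:  v_{0} + v_{4} = 0  ⟹  sig = [2:]
  {1,3}:  v_{1} + v_{3} = v_{7}  ⟹  sig = [2:1]
  {5,6}:  v_{5} + v_{6} = v_{0}  ⟹  sig = [2:1]
  {4,5}:  v_{4} + v_{5} = v_{2} + v_{7}  ⟹  sig = [2:1,1]
  {4,8}:  v_{4} + v_{8} = v_{3} + v_{5} + v_{7}  ⟹  sig = [2:1,1,1]
  {1,8}:  v_{1} + v_{8} = v_{0} + v_{5} + 2·v_{7}  ⟹  sig = [2:1,1,2]
  {6,8}:  v_{6} + v_{8} = 2·v_{0} + v_{3} + v_{7}  ⟹  sig = [2:1,1,2]
  {2,8}:  v_{2} + v_{8} = v_{3} + 2·v_{5}  ⟹  sig = [2:1,2]
  {2,6,7}:  v_{2} + v_{6} + v_{7} = 0  ⟹  sig = [3:]
  {0,2,7}:  v_{0} + v_{2} + v_{7} = v_{5}  ⟹  sig = [3:1]
  {0,3,5,7}:  v_{0} + v_{3} + v_{5} + v_{7} = v_{8}  ⟹  sig = [4:1]

Sorted signature multiset PRS(X):
[[2:], [2:1], [2:1], [2:1,1], [2:1,1,1], [2:1,1,2], [2:1,1,2], [2:1,2], [3:], [3:1], [4:1]]


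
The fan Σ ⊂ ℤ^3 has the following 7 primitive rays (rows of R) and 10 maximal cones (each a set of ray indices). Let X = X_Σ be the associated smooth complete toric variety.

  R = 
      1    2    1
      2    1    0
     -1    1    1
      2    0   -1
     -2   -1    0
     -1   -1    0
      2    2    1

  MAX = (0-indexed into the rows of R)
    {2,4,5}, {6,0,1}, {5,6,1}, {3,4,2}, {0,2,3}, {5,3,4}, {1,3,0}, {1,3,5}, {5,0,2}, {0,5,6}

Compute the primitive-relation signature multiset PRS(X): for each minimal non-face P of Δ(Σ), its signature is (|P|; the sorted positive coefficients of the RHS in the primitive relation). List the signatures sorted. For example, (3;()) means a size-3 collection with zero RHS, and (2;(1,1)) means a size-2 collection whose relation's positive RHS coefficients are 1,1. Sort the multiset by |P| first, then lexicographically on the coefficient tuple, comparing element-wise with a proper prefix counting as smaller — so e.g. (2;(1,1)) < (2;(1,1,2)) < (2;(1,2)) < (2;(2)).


Minimal non-faces — 9 found among 7 rays, 10 max cones:

  P={1,4}:  v_{1} + v_{4} = 0  so sig = (2;())
  P={0,4}:  v_{0} + v_{4} = v_{2}  so sig = (2;(1))
  P={1,2}:  v_{1} + v_{2} = v_{0}  so sig = (2;(1))
  P={4,6}:  v_{4} + v_{6} = v_{0} + v_{5}  so sig = (2;(1,1))
  P={2,6}:  v_{2} + v_{6} = 2·v_{0} + v_{5}  so sig = (2;(1,2))
  P={3,6}:  v_{3} + v_{6} = 2·v_{1}  so sig = (2;(2))
  P={2,3,5}:  v_{2} + v_{3} + v_{5} = 0  so sig = (3;())
  P={0,1,5}:  v_{0} + v_{1} + v_{5} = v_{6}  so sig = (3;(1))
  P={0,3,5}:  v_{0} + v_{3} + v_{5} = v_{1}  so sig = (3;(1))

Hence PRS(X_Σ) =
[(2;()), (2;(1)), (2;(1)), (2;(1,1)), (2;(1,2)), (2;(2)), (3;()), (3;(1)), (3;(1))]


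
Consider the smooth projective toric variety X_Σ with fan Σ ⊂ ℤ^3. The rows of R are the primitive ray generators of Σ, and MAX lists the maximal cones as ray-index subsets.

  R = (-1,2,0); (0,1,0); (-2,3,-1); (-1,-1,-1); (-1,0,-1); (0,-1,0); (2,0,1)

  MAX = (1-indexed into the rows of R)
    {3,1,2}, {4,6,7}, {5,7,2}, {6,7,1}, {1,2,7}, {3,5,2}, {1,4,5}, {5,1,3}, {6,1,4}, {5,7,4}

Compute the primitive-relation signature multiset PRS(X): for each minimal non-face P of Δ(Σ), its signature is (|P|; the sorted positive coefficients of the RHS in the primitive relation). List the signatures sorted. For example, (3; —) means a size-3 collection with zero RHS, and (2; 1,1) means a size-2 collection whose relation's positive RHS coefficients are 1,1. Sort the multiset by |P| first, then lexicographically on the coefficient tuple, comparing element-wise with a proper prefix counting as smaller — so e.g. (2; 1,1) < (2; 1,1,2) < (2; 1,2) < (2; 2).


9 collections generate NE(X_Σ); each relation:

  P={2,6}:  v_{2} + v_{6} = 0  →  sig = (2; —)
  P={2,4}:  v_{2} + v_{4} = v_{5}  →  sig = (2; 1)
  P={5,6}:  v_{5} + v_{6} = v_{4}  →  sig = (2; 1)
  P={3,6}:  v_{3} + v_{6} = v_{1} + v_{5}  →  sig = (2; 1,1)
  P={3,4}:  v_{3} + v_{4} = v_{1} + 2·v_{5}  →  sig = (2; 1,2)
  P={3,7}:  v_{3} + v_{7} = 3·v_{2}  →  sig = (2; 3)
  P={1,2,5}:  v_{1} + v_{2} + v_{5} = v_{3}  →  sig = (3; 1)
  P={1,4,7}:  v_{1} + v_{4} + v_{7} = v_{2}  →  sig = (3; 1)
  P={1,5,7}:  v_{1} + v_{5} + v_{7} = 2·v_{2}  →  sig = (3; 2)

Signatures (|P|; sorted positive RHS coefficients), sorted:
{ (2; —),  (2; 1) ×2,  (2; 1,1),  (2; 1,2),  (2; 3),  (3; 1) ×2,  (3; 2) }


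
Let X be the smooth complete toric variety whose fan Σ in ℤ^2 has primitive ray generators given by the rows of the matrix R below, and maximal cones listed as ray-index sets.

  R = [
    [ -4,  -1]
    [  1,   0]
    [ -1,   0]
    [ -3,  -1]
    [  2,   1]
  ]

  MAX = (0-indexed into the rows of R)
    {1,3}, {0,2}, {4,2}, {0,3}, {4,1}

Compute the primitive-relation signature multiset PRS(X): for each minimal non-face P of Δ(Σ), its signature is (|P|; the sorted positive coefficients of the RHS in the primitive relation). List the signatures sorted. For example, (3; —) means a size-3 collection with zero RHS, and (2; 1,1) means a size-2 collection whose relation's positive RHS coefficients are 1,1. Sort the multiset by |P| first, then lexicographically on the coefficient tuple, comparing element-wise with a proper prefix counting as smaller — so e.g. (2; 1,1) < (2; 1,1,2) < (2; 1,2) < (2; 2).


Primitive collections (5):

  P = {1,2}:  v_{1} + v_{2} = 0 ; sig = (2; —)
  P = {0,1}:  v_{0} + v_{1} = v_{3} ; sig = (2; 1)
  P = {2,3}:  v_{2} + v_{3} = v_{0} ; sig = (2; 1)
  P = {3,4}:  v_{3} + v_{4} = v_{2} ; sig = (2; 1)
  P = {0,4}:  v_{0} + v_{4} = 2·v_{2} ; sig = (2; 2)

Hence PRS(X_Σ) =
[(2; —), (2; 1), (2; 1), (2; 1), (2; 2)]


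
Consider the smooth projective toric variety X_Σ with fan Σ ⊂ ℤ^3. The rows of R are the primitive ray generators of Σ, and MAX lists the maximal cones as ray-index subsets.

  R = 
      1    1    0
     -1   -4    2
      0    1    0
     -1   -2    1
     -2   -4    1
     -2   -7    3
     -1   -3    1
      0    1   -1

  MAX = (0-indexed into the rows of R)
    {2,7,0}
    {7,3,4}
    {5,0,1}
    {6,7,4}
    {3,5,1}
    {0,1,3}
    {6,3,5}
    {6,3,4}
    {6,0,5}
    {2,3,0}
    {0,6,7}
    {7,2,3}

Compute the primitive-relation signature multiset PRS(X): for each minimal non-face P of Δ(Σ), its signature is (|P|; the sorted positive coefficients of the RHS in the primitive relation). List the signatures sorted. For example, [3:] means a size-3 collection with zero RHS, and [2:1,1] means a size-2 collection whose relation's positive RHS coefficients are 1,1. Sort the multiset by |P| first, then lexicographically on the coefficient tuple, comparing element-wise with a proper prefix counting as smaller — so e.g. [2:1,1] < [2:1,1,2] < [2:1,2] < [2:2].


14 minimal non-faces of Δ(Σ) (on 8 rays):

  P = {0,4}:  v_{0} + v_{4} = v_{6} — sig = [2:1]
  P = {1,6}:  v_{1} + v_{6} = v_{5} — sig = [2:1]
  P = {1,7}:  v_{1} + v_{7} = v_{6} — sig = [2:1]
  P = {2,6}:  v_{2} + v_{6} = v_{3} — sig = [2:1]
  P = {2,5}:  v_{2} + v_{5} = v_{1} + v_{3} — sig = [2:1,1]
  P = {1,2}:  v_{1} + v_{2} = v_{0} + 2·v_{3} — sig = [2:1,2]
  P = {1,4}:  v_{1} + v_{4} = v_{3} + 2·v_{6} — sig = [2:1,2]
  P = {2,4}:  v_{2} + v_{4} = 2·v_{3} + v_{7} — sig = [2:1,2]
  P = {4,5}:  v_{4} + v_{5} = v_{3} + 3·v_{6} — sig = [2:1,3]
  P = {5,7}:  v_{5} + v_{7} = 2·v_{6} — sig = [2:2]
  P = {0,3,7}:  v_{0} + v_{3} + v_{7} = 0 — sig = [3:]
  P = {0,3,6}:  v_{0} + v_{3} + v_{6} = v_{1} — sig = [3:1]
  P = {3,6,7}:  v_{3} + v_{6} + v_{7} = v_{4} — sig = [3:1]
  P = {0,3,5}:  v_{0} + v_{3} + v_{5} = 2·v_{1} — sig = [3:2]

Sorted signature multiset PRS(X):
{ [2:1] ×4,  [2:1,1],  [2:1,2] ×3,  [2:1,3],  [2:2],  [3:],  [3:1] ×2,  [3:2] }


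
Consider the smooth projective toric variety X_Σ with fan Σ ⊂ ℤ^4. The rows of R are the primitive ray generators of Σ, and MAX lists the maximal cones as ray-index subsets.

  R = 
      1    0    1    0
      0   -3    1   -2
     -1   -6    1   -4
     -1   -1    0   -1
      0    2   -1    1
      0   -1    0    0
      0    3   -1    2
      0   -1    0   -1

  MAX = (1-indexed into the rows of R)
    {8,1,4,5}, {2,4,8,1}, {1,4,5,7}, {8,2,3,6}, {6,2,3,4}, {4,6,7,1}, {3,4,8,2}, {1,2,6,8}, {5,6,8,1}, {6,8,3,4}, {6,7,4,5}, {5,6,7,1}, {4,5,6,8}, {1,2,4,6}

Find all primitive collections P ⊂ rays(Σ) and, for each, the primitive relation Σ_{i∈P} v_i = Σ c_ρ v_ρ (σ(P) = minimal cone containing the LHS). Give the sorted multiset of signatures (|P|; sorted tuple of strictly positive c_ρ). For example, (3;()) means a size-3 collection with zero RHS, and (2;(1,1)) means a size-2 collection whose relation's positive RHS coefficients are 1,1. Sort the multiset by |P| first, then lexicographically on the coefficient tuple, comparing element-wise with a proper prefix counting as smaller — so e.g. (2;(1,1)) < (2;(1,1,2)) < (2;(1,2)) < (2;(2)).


9 minimal non-faces of Δ(Σ) (on 8 rays):

  • {2,7}:  v_{2} + v_{7} = 0 — sig = (2;())
  • {2,5}:  v_{2} + v_{5} = v_{8} — sig = (2;(1))
  • {7,8}:  v_{7} + v_{8} = v_{5} — sig = (2;(1))
  • {3,7}:  v_{3} + v_{7} = v_{4} + v_{6} + v_{8} — sig = (2;(1,1,1))
  • {3,5}:  v_{3} + v_{5} = v_{4} + v_{6} + 2·v_{8} — sig = (2;(1,1,2))
  • {1,3}:  v_{1} + v_{3} = 2·v_{2} — sig = (2;(2))
  • {1,4,5,6}:  v_{1} + v_{4} + v_{5} + v_{6} = 0 — sig = (4;())
  • {1,4,6,8}:  v_{1} + v_{4} + v_{6} + v_{8} = v_{2} — sig = (4;(1))
  • {2,4,6,8}:  v_{2} + v_{4} + v_{6} + v_{8} = v_{3} — sig = (4;(1))

Signatures (|P|; sorted positive RHS coefficients), sorted:
    (2;())
    (2;(1))
    (2;(1))
    (2;(1,1,1))
    (2;(1,1,2))
    (2;(2))
    (4;())
    (4;(1))
    (4;(1))


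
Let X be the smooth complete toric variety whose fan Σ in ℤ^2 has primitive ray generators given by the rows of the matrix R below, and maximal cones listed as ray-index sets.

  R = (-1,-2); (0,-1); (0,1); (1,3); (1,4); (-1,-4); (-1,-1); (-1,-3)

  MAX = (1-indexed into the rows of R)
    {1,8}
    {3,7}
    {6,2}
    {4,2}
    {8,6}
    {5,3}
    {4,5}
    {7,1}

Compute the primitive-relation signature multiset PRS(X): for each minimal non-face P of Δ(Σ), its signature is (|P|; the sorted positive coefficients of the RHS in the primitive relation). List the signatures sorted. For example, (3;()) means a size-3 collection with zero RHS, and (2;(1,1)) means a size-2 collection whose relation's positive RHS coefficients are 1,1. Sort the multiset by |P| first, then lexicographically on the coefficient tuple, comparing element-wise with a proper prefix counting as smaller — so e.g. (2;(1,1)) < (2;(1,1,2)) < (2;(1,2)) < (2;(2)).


Δ(Σ) — 8 vertices, 20 min non-faces:

  {2,3}:  v_{2} + v_{3} = 0  ⟹  sig = (2;())
  {4,8}:  v_{4} + v_{8} = 0  ⟹  sig = (2;())
  {5,6}:  v_{5} + v_{6} = 0  ⟹  sig = (2;())
  {1,2}:  v_{1} + v_{2} = v_{8}  ⟹  sig = (2;(1))
  {1,3}:  v_{1} + v_{3} = v_{7}  ⟹  sig = (2;(1))
  {1,4}:  v_{1} + v_{4} = v_{3}  ⟹  sig = (2;(1))
  {2,5}:  v_{2} + v_{5} = v_{4}  ⟹  sig = (2;(1))
  {2,7}:  v_{2} + v_{7} = v_{1}  ⟹  sig = (2;(1))
  {2,8}:  v_{2} + v_{8} = v_{6}  ⟹  sig = (2;(1))
  {3,4}:  v_{3} + v_{4} = v_{5}  ⟹  sig = (2;(1))
  {3,6}:  v_{3} + v_{6} = v_{8}  ⟹  sig = (2;(1))
  {3,8}:  v_{3} + v_{8} = v_{1}  ⟹  sig = (2;(1))
  {4,6}:  v_{4} + v_{6} = v_{2}  ⟹  sig = (2;(1))
  {5,8}:  v_{5} + v_{8} = v_{3}  ⟹  sig = (2;(1))
  {6,7}:  v_{6} + v_{7} = v_{1} + v_{8}  ⟹  sig = (2;(1,1))
  {1,5}:  v_{1} + v_{5} = 2·v_{3}  ⟹  sig = (2;(2))
  {1,6}:  v_{1} + v_{6} = 2·v_{8}  ⟹  sig = (2;(2))
  {4,7}:  v_{4} + v_{7} = 2·v_{3}  ⟹  sig = (2;(2))
  {7,8}:  v_{7} + v_{8} = 2·v_{1}  ⟹  sig = (2;(2))
  {5,7}:  v_{5} + v_{7} = 3·v_{3}  ⟹  sig = (2;(3))

Signatures (|P|; sorted positive RHS coefficients), sorted:
{ (2;()) ×3,  (2;(1)) ×11,  (2;(1,1)),  (2;(2)) ×4,  (2;(3)) }


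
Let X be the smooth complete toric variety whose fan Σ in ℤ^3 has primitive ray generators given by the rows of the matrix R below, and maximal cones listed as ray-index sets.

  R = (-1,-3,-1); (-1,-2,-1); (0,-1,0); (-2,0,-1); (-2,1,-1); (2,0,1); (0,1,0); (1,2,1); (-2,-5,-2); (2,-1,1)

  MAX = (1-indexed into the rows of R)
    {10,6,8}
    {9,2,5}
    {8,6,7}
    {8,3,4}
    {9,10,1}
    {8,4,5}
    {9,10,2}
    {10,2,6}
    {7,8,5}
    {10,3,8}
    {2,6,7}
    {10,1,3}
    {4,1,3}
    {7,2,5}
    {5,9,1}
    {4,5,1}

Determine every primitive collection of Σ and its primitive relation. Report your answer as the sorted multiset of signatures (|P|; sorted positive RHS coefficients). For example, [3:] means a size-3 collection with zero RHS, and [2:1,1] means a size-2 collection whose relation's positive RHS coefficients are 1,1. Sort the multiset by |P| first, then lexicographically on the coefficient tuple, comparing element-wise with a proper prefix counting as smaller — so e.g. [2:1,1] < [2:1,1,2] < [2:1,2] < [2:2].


21 minimal non-faces of Δ(Σ) (on 10 rays):

  P = {2,8}:  v_{2} + v_{8} = 0  →  sig = [2:]
  P = {3,7}:  v_{3} + v_{7} = 0  →  sig = [2:]
  P = {4,6}:  v_{4} + v_{6} = 0  →  sig = [2:]
  P = {5,10}:  v_{5} + v_{10} = 0  →  sig = [2:]
  P = {1,2}:  v_{1} + v_{2} = v_{9}  →  sig = [2:1]
  P = {1,7}:  v_{1} + v_{7} = v_{2}  →  sig = [2:1]
  P = {1,8}:  v_{1} + v_{8} = v_{3}  →  sig = [2:1]
  P = {2,3}:  v_{2} + v_{3} = v_{1}  →  sig = [2:1]
  P = {3,5}:  v_{3} + v_{5} = v_{4}  →  sig = [2:1]
  P = {3,6}:  v_{3} + v_{6} = v_{10}  →  sig = [2:1]
  P = {4,7}:  v_{4} + v_{7} = v_{5}  →  sig = [2:1]
  P = {4,10}:  v_{4} + v_{10} = v_{3}  →  sig = [2:1]
  P = {5,6}:  v_{5} + v_{6} = v_{7}  →  sig = [2:1]
  P = {7,10}:  v_{7} + v_{10} = v_{6}  →  sig = [2:1]
  P = {8,9}:  v_{8} + v_{9} = v_{1}  →  sig = [2:1]
  P = {1,6}:  v_{1} + v_{6} = v_{2} + v_{10}  →  sig = [2:1,1]
  P = {2,4}:  v_{2} + v_{4} = v_{1} + v_{5}  →  sig = [2:1,1]
  P = {4,9}:  v_{4} + v_{9} = 2·v_{1} + v_{5}  →  sig = [2:1,2]
  P = {6,9}:  v_{6} + v_{9} = 2·v_{2} + v_{10}  →  sig = [2:1,2]
  P = {3,9}:  v_{3} + v_{9} = 2·v_{1}  →  sig = [2:2]
  P = {7,9}:  v_{7} + v_{9} = 2·v_{2}  →  sig = [2:2]

Hence PRS(X_Σ) =
{ [2:] ×4,  [2:1] ×11,  [2:1,1] ×2,  [2:1,2] ×2,  [2:2] ×2 }


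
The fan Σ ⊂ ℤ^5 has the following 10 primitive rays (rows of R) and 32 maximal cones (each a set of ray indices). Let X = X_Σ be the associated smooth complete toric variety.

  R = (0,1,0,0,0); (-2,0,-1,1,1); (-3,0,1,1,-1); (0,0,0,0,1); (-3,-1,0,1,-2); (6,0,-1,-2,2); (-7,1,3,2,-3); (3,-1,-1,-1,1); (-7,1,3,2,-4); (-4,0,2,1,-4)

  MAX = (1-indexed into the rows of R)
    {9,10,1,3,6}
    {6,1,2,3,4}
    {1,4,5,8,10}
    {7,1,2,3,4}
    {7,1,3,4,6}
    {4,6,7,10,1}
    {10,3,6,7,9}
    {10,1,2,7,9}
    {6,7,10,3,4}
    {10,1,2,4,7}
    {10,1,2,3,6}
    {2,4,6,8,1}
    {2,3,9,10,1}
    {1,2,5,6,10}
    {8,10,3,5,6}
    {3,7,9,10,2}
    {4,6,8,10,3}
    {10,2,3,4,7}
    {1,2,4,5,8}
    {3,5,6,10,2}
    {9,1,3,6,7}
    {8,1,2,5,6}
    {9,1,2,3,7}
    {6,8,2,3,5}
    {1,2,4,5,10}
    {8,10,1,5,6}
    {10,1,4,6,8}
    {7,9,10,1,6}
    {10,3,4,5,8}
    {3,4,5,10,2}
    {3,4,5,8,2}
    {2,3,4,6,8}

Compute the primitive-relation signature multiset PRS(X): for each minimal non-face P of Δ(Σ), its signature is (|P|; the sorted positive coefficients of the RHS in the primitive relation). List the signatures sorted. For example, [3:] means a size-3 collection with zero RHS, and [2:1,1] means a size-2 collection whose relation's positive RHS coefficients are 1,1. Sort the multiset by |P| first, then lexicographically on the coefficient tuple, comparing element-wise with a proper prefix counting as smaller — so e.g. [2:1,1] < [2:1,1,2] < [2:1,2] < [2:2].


14 minimal non-faces of Δ(Σ) (on 10 rays):

  {4,9}:  v_{4} + v_{9} = v_{7}  ⟹  sig = [2:1]
  {8,9}:  v_{8} + v_{9} = v_{4} + v_{10}  ⟹  sig = [2:1,1]
  {5,9}:  v_{5} + v_{9} = v_{2} + v_{4} + 2·v_{10}  ⟹  sig = [2:1,1,2]
  {7,8}:  v_{7} + v_{8} = 2·v_{4} + v_{10}  ⟹  sig = [2:1,2]
  {5,7}:  v_{5} + v_{7} = v_{2} + 2·v_{4} + 2·v_{10}  ⟹  sig = [2:1,2,2]
  {1,3,8}:  v_{1} + v_{3} + v_{8} = 0  ⟹  sig = [3:]
  {2,8,10}:  v_{2} + v_{8} + v_{10} = v_{5}  ⟹  sig = [3:1]
  {4,5,6}:  v_{4} + v_{5} + v_{6} = v_{8}  ⟹  sig = [3:1]
  {1,3,5}:  v_{1} + v_{3} + v_{5} = v_{2} + v_{10}  ⟹  sig = [3:1,1]
  {2,6,9}:  v_{2} + v_{6} + v_{9} = v_{1} + v_{3}  ⟹  sig = [3:1,1]
  {2,6,7}:  v_{2} + v_{6} + v_{7} = v_{1} + v_{3} + v_{4}  ⟹  sig = [3:1,1,1]
  {2,4,6,10}:  v_{2} + v_{4} + v_{6} + v_{10} = 0  ⟹  sig = [4:]
  {1,3,4,10}:  v_{1} + v_{3} + v_{4} + v_{10} = v_{9}  ⟹  sig = [4:1]
  {1,3,7,10}:  v_{1} + v_{3} + v_{7} + v_{10} = 2·v_{9}  ⟹  sig = [4:2]

Hence PRS(X_Σ) =
    |P|=2: 5 collections, coeffs (1), (1,1), (1,1,2), (1,2), (1,2,2)
    |P|=3: 6 collections, coeffs (), (1), (1), (1,1), (1,1), (1,1,1)
    |P|=4: 3 collections, coeffs (), (1), (2)


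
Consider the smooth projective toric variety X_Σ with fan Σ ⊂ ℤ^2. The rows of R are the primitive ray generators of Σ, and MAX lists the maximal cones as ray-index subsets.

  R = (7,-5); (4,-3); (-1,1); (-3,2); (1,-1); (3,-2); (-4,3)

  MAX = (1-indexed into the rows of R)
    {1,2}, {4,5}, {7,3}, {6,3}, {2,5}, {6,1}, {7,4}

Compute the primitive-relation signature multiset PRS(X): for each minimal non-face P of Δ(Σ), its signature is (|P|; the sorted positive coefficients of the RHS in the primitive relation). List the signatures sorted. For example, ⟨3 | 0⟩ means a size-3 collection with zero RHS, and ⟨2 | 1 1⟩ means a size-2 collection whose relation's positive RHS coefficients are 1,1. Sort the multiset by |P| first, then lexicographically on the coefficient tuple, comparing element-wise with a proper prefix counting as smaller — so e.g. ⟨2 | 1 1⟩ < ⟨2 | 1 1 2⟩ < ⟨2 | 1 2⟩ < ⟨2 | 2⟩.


|primitive collections| = 14. Relations:

  P = {2,7}:  v_{2} + v_{7} = 0  →  sig = ⟨2 | 0⟩
  P = {3,5}:  v_{3} + v_{5} = 0  →  sig = ⟨2 | 0⟩
  P = {4,6}:  v_{4} + v_{6} = 0  →  sig = ⟨2 | 0⟩
  P = {1,4}:  v_{1} + v_{4} = v_{2}  →  sig = ⟨2 | 1⟩
  P = {1,7}:  v_{1} + v_{7} = v_{6}  →  sig = ⟨2 | 1⟩
  P = {2,3}:  v_{2} + v_{3} = v_{6}  →  sig = ⟨2 | 1⟩
  P = {2,4}:  v_{2} + v_{4} = v_{5}  →  sig = ⟨2 | 1⟩
  P = {2,6}:  v_{2} + v_{6} = v_{1}  →  sig = ⟨2 | 1⟩
  P = {3,4}:  v_{3} + v_{4} = v_{7}  →  sig = ⟨2 | 1⟩
  P = {5,6}:  v_{5} + v_{6} = v_{2}  →  sig = ⟨2 | 1⟩
  P = {5,7}:  v_{5} + v_{7} = v_{4}  →  sig = ⟨2 | 1⟩
  P = {6,7}:  v_{6} + v_{7} = v_{3}  →  sig = ⟨2 | 1⟩
  P = {1,3}:  v_{1} + v_{3} = 2·v_{6}  →  sig = ⟨2 | 2⟩
  P = {1,5}:  v_{1} + v_{5} = 2·v_{2}  →  sig = ⟨2 | 2⟩

Hence PRS(X_Σ) =
[⟨2 | 0⟩, ⟨2 | 0⟩, ⟨2 | 0⟩, ⟨2 | 1⟩, ⟨2 | 1⟩, ⟨2 | 1⟩, ⟨2 | 1⟩, ⟨2 | 1⟩, ⟨2 | 1⟩, ⟨2 | 1⟩, ⟨2 | 1⟩, ⟨2 | 1⟩, ⟨2 | 2⟩, ⟨2 | 2⟩]


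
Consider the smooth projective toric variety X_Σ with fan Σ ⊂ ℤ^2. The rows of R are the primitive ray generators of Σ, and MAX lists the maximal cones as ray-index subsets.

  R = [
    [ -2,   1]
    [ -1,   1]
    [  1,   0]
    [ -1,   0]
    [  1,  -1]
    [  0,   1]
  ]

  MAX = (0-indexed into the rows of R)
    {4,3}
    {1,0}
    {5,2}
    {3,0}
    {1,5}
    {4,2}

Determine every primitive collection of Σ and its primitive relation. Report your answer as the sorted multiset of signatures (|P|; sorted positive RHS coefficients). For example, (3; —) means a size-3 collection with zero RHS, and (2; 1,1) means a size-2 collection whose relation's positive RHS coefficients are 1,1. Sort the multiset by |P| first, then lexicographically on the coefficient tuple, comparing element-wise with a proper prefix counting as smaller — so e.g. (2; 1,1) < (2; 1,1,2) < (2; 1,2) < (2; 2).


The 9 primitive collections of Σ (r=6, n=2):

  P = {1,4}:  v_{1} + v_{4} = 0  →  sig = (2; —)
  P = {2,3}:  v_{2} + v_{3} = 0  →  sig = (2; —)
  P = {0,2}:  v_{0} + v_{2} = v_{1}  →  sig = (2; 1)
  P = {0,4}:  v_{0} + v_{4} = v_{3}  →  sig = (2; 1)
  P = {1,2}:  v_{1} + v_{2} = v_{5}  →  sig = (2; 1)
  P = {1,3}:  v_{1} + v_{3} = v_{0}  →  sig = (2; 1)
  P = {3,5}:  v_{3} + v_{5} = v_{1}  →  sig = (2; 1)
  P = {4,5}:  v_{4} + v_{5} = v_{2}  →  sig = (2; 1)
  P = {0,5}:  v_{0} + v_{5} = 2·v_{1}  →  sig = (2; 2)

so the primitive-relation signature multiset is
[(2; —), (2; —), (2; 1), (2; 1), (2; 1), (2; 1), (2; 1), (2; 1), (2; 2)]


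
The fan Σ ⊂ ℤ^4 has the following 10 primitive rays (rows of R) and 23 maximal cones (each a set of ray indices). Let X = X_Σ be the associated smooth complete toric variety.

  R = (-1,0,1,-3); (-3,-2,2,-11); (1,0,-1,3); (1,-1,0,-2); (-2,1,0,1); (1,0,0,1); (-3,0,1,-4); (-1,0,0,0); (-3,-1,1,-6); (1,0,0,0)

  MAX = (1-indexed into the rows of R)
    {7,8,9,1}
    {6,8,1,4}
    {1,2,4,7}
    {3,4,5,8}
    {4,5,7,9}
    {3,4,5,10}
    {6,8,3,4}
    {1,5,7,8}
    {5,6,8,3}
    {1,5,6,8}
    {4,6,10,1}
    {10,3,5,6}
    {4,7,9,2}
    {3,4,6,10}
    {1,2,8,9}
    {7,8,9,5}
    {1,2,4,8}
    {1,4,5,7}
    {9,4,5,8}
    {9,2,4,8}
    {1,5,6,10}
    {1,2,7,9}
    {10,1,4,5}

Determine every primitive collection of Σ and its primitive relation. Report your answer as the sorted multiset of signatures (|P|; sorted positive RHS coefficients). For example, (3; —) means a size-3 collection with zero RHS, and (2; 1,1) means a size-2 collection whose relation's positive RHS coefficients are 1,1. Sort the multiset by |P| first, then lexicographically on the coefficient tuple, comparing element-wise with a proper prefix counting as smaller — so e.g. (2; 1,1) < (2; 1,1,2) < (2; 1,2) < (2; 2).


Minimal non-faces — 18 found among 10 rays, 23 max cones:

  {1,3}:  v_{1} + v_{3} = 0  ⇒ sig = (2; —)
  {8,10}:  v_{8} + v_{10} = 0  ⇒ sig = (2; —)
  {2,3}:  v_{2} + v_{3} = v_{4} + v_{9}  ⇒ sig = (2; 1,1)
  {6,7}:  v_{6} + v_{7} = v_{1} + v_{8}  ⇒ sig = (2; 1,1)
  {9,10}:  v_{9} + v_{10} = v_{4} + v_{7}  ⇒ sig = (2; 1,1)
  {3,7}:  v_{3} + v_{7} = v_{4} + v_{5} + v_{8}  ⇒ sig = (2; 1,1,1)
  {7,10}:  v_{7} + v_{10} = v_{1} + v_{4} + v_{5}  ⇒ sig = (2; 1,1,1)
  {2,10}:  v_{2} + v_{10} = v_{1} + 2·v_{4} + v_{7}  ⇒ sig = (2; 1,1,2)
  {6,9}:  v_{6} + v_{9} = v_{1} + v_{4} + 2·v_{8}  ⇒ sig = (2; 1,1,2)
  {2,5}:  v_{2} + v_{5} = v_{4} + 2·v_{7}  ⇒ sig = (2; 1,2)
  {3,9}:  v_{3} + v_{9} = 2·v_{4} + v_{5} + 2·v_{8}  ⇒ sig = (2; 1,2,2)
  {2,6}:  v_{2} + v_{6} = 2·v_{1} + 2·v_{4} + 2·v_{8}  ⇒ sig = (2; 2,2,2)
  {4,5,6}:  v_{4} + v_{5} + v_{6} = 0  ⇒ sig = (3; —)
  {1,4,9}:  v_{1} + v_{4} + v_{9} = v_{2}  ⇒ sig = (3; 1)
  {4,7,8}:  v_{4} + v_{7} + v_{8} = v_{9}  ⇒ sig = (3; 1)
  {2,7,8}:  v_{2} + v_{7} + v_{8} = v_{1} + 2·v_{9}  ⇒ sig = (3; 1,2)
  {1,5,9}:  v_{1} + v_{5} + v_{9} = 2·v_{7}  ⇒ sig = (3; 2)
  {1,4,5,8}:  v_{1} + v_{4} + v_{5} + v_{8} = v_{7}  ⇒ sig = (4; 1)

Sorted signature multiset PRS(X):
[(2; —), (2; —), (2; 1,1), (2; 1,1), (2; 1,1), (2; 1,1,1), (2; 1,1,1), (2; 1,1,2), (2; 1,1,2), (2; 1,2), (2; 1,2,2), (2; 2,2,2), (3; —), (3; 1), (3; 1), (3; 1,2), (3; 2), (4; 1)]


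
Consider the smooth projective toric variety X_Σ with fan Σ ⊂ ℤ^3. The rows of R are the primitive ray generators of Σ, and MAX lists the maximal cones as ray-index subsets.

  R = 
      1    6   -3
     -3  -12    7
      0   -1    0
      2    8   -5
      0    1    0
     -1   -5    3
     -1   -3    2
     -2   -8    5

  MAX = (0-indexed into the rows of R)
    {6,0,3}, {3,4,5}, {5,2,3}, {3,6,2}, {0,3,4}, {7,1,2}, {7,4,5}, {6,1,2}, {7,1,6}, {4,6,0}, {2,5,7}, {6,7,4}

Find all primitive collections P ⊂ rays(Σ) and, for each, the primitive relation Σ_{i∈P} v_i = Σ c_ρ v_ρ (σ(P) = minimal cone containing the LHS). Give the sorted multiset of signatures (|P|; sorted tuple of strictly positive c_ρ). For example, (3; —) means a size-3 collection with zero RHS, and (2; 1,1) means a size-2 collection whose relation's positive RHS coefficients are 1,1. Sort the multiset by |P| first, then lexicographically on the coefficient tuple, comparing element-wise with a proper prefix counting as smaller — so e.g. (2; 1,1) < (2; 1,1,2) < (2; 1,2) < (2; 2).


|primitive collections| = 12. Relations:

  P = {2,4}:  v_{2} + v_{4} = 0 — sig = (2; —)
  P = {3,7}:  v_{3} + v_{7} = 0 — sig = (2; —)
  P = {0,5}:  v_{0} + v_{5} = v_{4} — sig = (2; 1)
  P = {5,6}:  v_{5} + v_{6} = v_{7} — sig = (2; 1)
  P = {0,2}:  v_{0} + v_{2} = v_{3} + v_{6} — sig = (2; 1,1)
  P = {0,7}:  v_{0} + v_{7} = v_{4} + v_{6} — sig = (2; 1,1)
  P = {1,3}:  v_{1} + v_{3} = v_{2} + v_{6} — sig = (2; 1,1)
  P = {1,4}:  v_{1} + v_{4} = v_{6} + v_{7} — sig = (2; 1,1)
  P = {1,5}:  v_{1} + v_{5} = v_{2} + 2·v_{7} — sig = (2; 1,2)
  P = {0,1}:  v_{0} + v_{1} = 2·v_{6} — sig = (2; 2)
  P = {2,6,7}:  v_{2} + v_{6} + v_{7} = v_{1} — sig = (3; 1)
  P = {3,4,6}:  v_{3} + v_{4} + v_{6} = v_{0} — sig = (3; 1)

Sorted signature multiset PRS(X):
    (2; —)
    (2; —)
    (2; 1)
    (2; 1)
    (2; 1,1)
    (2; 1,1)
    (2; 1,1)
    (2; 1,1)
    (2; 1,2)
    (2; 2)
    (3; 1)
    (3; 1)


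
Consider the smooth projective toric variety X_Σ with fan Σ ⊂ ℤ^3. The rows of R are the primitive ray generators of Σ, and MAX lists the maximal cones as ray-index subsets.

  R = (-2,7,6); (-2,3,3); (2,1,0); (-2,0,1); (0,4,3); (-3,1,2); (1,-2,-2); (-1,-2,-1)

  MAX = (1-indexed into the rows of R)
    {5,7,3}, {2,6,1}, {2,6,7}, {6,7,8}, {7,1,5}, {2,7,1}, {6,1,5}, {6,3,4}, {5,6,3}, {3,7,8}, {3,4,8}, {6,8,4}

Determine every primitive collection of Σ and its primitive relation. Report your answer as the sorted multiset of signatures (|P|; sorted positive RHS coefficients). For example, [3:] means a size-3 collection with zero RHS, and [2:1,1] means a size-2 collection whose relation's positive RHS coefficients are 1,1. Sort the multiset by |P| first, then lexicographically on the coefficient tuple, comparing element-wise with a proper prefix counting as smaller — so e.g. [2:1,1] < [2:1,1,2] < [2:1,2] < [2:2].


Σ has 14 primitive collections:

  P = {2,3}:  v_{2} + v_{3} = v_{5}  →  sig = [2:1]
  P = {2,5}:  v_{2} + v_{5} = v_{1}  →  sig = [2:1]
  P = {2,8}:  v_{2} + v_{8} = v_{6}  →  sig = [2:1]
  P = {4,7}:  v_{4} + v_{7} = v_{8}  →  sig = [2:1]
  P = {1,8}:  v_{1} + v_{8} = v_{5} + v_{6}  →  sig = [2:1,1]
  P = {5,8}:  v_{5} + v_{8} = v_{3} + v_{6}  →  sig = [2:1,1]
  P = {1,4}:  v_{1} + v_{4} = v_{3} + v_{5} + 2·v_{6}  →  sig = [2:1,1,2]
  P = {2,4}:  v_{2} + v_{4} = v_{3} + 2·v_{6}  →  sig = [2:1,2]
  P = {1,3}:  v_{1} + v_{3} = 2·v_{5}  →  sig = [2:2]
  P = {4,5}:  v_{4} + v_{5} = 2·v_{3} + 2·v_{6}  →  sig = [2:2,2]
  P = {3,6,7}:  v_{3} + v_{6} + v_{7} = 0  →  sig = [3:]
  P = {3,6,8}:  v_{3} + v_{6} + v_{8} = v_{4}  →  sig = [3:1]
  P = {5,6,7}:  v_{5} + v_{6} + v_{7} = v_{2}  →  sig = [3:1]
  P = {1,6,7}:  v_{1} + v_{6} + v_{7} = 2·v_{2}  →  sig = [3:2]

Signatures (|P|; sorted positive RHS coefficients), sorted:
    [2:1]
    [2:1]
    [2:1]
    [2:1]
    [2:1,1]
    [2:1,1]
    [2:1,1,2]
    [2:1,2]
    [2:2]
    [2:2,2]
    [3:]
    [3:1]
    [3:1]
    [3:2]


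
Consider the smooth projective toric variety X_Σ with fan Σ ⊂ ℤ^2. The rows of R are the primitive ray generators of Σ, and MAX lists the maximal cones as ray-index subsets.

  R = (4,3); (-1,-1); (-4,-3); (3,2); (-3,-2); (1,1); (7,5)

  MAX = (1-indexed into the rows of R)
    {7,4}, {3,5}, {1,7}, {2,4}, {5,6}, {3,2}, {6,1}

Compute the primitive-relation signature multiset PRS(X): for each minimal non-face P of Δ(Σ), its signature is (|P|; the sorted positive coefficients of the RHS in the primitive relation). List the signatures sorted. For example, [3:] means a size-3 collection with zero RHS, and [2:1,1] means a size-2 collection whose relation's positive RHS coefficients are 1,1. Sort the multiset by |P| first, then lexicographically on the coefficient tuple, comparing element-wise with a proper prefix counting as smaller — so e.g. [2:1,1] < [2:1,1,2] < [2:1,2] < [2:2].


14 minimal non-faces of Δ(Σ) (on 7 rays):

  {1,3}:  v_{1} + v_{3} = 0  ⟹  sig = [2:]
  {2,6}:  v_{2} + v_{6} = 0  ⟹  sig = [2:]
  {4,5}:  v_{4} + v_{5} = 0  ⟹  sig = [2:]
  {1,2}:  v_{1} + v_{2} = v_{4}  ⟹  sig = [2:1]
  {1,4}:  v_{1} + v_{4} = v_{7}  ⟹  sig = [2:1]
  {1,5}:  v_{1} + v_{5} = v_{6}  ⟹  sig = [2:1]
  {2,5}:  v_{2} + v_{5} = v_{3}  ⟹  sig = [2:1]
  {3,4}:  v_{3} + v_{4} = v_{2}  ⟹  sig = [2:1]
  {3,6}:  v_{3} + v_{6} = v_{5}  ⟹  sig = [2:1]
  {3,7}:  v_{3} + v_{7} = v_{4}  ⟹  sig = [2:1]
  {4,6}:  v_{4} + v_{6} = v_{1}  ⟹  sig = [2:1]
  {5,7}:  v_{5} + v_{7} = v_{1}  ⟹  sig = [2:1]
  {2,7}:  v_{2} + v_{7} = 2·v_{4}  ⟹  sig = [2:2]
  {6,7}:  v_{6} + v_{7} = 2·v_{1}  ⟹  sig = [2:2]

Sorted signature multiset PRS(X):
[[2:], [2:], [2:], [2:1], [2:1], [2:1], [2:1], [2:1], [2:1], [2:1], [2:1], [2:1], [2:2], [2:2]]


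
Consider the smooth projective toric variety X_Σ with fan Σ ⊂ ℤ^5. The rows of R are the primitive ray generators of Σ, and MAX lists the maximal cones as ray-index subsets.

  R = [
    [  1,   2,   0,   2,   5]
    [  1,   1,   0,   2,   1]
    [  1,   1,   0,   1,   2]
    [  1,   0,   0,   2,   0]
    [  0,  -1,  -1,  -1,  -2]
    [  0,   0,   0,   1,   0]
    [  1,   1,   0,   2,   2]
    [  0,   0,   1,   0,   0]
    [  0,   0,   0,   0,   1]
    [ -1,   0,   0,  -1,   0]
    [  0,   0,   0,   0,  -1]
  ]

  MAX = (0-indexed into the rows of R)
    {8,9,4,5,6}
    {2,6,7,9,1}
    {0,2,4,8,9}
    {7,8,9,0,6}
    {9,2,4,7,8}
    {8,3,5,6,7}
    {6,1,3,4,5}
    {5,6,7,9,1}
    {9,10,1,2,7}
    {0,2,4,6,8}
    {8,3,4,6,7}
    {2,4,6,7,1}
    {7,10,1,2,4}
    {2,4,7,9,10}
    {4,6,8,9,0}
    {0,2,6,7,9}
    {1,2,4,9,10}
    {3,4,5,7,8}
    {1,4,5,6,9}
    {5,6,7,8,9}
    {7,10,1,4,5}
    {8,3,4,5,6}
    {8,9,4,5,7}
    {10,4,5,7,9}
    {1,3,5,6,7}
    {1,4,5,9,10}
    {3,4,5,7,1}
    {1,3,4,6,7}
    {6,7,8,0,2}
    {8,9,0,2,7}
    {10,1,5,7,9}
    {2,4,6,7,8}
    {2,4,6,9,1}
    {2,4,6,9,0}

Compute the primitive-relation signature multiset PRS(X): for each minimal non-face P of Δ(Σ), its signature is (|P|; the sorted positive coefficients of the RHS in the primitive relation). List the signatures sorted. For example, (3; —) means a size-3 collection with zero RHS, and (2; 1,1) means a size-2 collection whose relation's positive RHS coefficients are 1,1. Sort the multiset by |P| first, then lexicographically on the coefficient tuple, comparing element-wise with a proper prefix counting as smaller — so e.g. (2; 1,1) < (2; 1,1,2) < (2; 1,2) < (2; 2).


16 minimal non-faces of Δ(Σ) (on 11 rays):

  • {8,10}:  v_{8} + v_{10} = 0  ⇒ sig = (2; —)
  • {1,8}:  v_{1} + v_{8} = v_{6}  ⇒ sig = (2; 1)
  • {2,5}:  v_{2} + v_{5} = v_{6}  ⇒ sig = (2; 1)
  • {3,9}:  v_{3} + v_{9} = v_{5}  ⇒ sig = (2; 1)
  • {6,10}:  v_{6} + v_{10} = v_{1}  ⇒ sig = (2; 1)
  • {0,10}:  v_{0} + v_{10} = v_{2} + v_{6} + v_{9}  ⇒ sig = (2; 1,1,1)
  • {3,10}:  v_{3} + v_{10} = v_{1} + v_{4} + v_{5} + v_{7}  ⇒ sig = (2; 1,1,1,1)
  • {0,1}:  v_{0} + v_{1} = v_{2} + 2·v_{6} + v_{9}  ⇒ sig = (2; 1,1,2)
  • {0,5}:  v_{0} + v_{5} = 2·v_{6} + v_{8} + v_{9}  ⇒ sig = (2; 1,1,2)
  • {2,3}:  v_{2} + v_{3} = v_{4} + 2·v_{6} + v_{7}  ⇒ sig = (2; 1,1,2)
  • {0,3}:  v_{0} + v_{3} = 2·v_{6} + v_{8}  ⇒ sig = (2; 1,2)
  • {0,4,7}:  v_{0} + v_{4} + v_{7} = v_{2} + v_{8}  ⇒ sig = (3; 1,1)
  • {4,6,7,9}:  v_{4} + v_{6} + v_{7} + v_{9} = 0  ⇒ sig = (4; —)
  • {1,4,7,9}:  v_{1} + v_{4} + v_{7} + v_{9} = v_{10}  ⇒ sig = (4; 1)
  • {2,6,8,9}:  v_{2} + v_{6} + v_{8} + v_{9} = v_{0}  ⇒ sig = (4; 1)
  • {4,5,6,7}:  v_{4} + v_{5} + v_{6} + v_{7} = v_{3}  ⇒ sig = (4; 1)

Sorted signature multiset PRS(X):
[(2; —), (2; 1), (2; 1), (2; 1), (2; 1), (2; 1,1,1), (2; 1,1,1,1), (2; 1,1,2), (2; 1,1,2), (2; 1,1,2), (2; 1,2), (3; 1,1), (4; —), (4; 1), (4; 1), (4; 1)]


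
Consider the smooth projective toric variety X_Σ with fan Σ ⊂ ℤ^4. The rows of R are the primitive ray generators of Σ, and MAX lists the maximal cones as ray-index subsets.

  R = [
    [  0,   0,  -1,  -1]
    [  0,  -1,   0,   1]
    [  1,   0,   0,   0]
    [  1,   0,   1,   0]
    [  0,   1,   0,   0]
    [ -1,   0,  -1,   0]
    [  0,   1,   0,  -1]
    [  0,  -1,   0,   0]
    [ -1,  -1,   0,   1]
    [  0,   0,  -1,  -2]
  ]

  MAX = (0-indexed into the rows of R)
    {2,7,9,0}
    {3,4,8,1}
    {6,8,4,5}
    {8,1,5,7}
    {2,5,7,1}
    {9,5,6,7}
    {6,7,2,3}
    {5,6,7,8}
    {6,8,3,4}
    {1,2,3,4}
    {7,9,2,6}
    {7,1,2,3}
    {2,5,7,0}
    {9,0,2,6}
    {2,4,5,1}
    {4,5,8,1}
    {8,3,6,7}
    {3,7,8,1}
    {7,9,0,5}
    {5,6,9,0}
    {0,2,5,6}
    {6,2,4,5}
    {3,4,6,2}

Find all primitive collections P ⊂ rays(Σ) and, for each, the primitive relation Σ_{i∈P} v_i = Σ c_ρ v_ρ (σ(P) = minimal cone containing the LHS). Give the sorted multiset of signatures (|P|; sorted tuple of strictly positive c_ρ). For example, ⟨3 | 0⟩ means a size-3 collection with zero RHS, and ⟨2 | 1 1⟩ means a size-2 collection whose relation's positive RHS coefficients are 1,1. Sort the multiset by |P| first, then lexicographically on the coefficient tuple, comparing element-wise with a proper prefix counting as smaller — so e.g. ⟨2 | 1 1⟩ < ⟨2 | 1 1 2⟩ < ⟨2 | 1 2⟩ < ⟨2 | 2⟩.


The 15 primitive collections of Σ (r=10, n=4):

  P={1,6}:  v_{1} + v_{6} = 0  ⟹  sig = ⟨2 | 0⟩
  P={3,5}:  v_{3} + v_{5} = 0  ⟹  sig = ⟨2 | 0⟩
  P={4,7}:  v_{4} + v_{7} = 0  ⟹  sig = ⟨2 | 0⟩
  P={2,8}:  v_{2} + v_{8} = v_{1}  ⟹  sig = ⟨2 | 1⟩
  P={0,8}:  v_{0} + v_{8} = v_{5} + v_{7}  ⟹  sig = ⟨2 | 1 1⟩
  P={1,9}:  v_{1} + v_{9} = v_{0} + v_{7}  ⟹  sig = ⟨2 | 1 1⟩
  P={4,9}:  v_{4} + v_{9} = v_{0} + v_{6}  ⟹  sig = ⟨2 | 1 1⟩
  P={0,1}:  v_{0} + v_{1} = v_{2} + v_{5} + v_{7}  ⟹  sig = ⟨2 | 1 1 1⟩
  P={0,3}:  v_{0} + v_{3} = v_{2} + v_{6} + v_{7}  ⟹  sig = ⟨2 | 1 1 1⟩
  P={0,4}:  v_{0} + v_{4} = v_{2} + v_{5} + v_{6}  ⟹  sig = ⟨2 | 1 1 1⟩
  P={8,9}:  v_{8} + v_{9} = v_{5} + v_{6} + 2·v_{7}  ⟹  sig = ⟨2 | 1 1 2⟩
  P={3,9}:  v_{3} + v_{9} = v_{2} + 2·v_{6} + 2·v_{7}  ⟹  sig = ⟨2 | 1 2 2⟩
  P={0,6,7}:  v_{0} + v_{6} + v_{7} = v_{9}  ⟹  sig = ⟨3 | 1⟩
  P={2,5,9}:  v_{2} + v_{5} + v_{9} = 2·v_{0}  ⟹  sig = ⟨3 | 2⟩
  P={2,5,6,7}:  v_{2} + v_{5} + v_{6} + v_{7} = v_{0}  ⟹  sig = ⟨4 | 1⟩

so the primitive-relation signature multiset is
[⟨2 | 0⟩, ⟨2 | 0⟩, ⟨2 | 0⟩, ⟨2 | 1⟩, ⟨2 | 1 1⟩, ⟨2 | 1 1⟩, ⟨2 | 1 1⟩, ⟨2 | 1 1 1⟩, ⟨2 | 1 1 1⟩, ⟨2 | 1 1 1⟩, ⟨2 | 1 1 2⟩, ⟨2 | 1 2 2⟩, ⟨3 | 1⟩, ⟨3 | 2⟩, ⟨4 | 1⟩]


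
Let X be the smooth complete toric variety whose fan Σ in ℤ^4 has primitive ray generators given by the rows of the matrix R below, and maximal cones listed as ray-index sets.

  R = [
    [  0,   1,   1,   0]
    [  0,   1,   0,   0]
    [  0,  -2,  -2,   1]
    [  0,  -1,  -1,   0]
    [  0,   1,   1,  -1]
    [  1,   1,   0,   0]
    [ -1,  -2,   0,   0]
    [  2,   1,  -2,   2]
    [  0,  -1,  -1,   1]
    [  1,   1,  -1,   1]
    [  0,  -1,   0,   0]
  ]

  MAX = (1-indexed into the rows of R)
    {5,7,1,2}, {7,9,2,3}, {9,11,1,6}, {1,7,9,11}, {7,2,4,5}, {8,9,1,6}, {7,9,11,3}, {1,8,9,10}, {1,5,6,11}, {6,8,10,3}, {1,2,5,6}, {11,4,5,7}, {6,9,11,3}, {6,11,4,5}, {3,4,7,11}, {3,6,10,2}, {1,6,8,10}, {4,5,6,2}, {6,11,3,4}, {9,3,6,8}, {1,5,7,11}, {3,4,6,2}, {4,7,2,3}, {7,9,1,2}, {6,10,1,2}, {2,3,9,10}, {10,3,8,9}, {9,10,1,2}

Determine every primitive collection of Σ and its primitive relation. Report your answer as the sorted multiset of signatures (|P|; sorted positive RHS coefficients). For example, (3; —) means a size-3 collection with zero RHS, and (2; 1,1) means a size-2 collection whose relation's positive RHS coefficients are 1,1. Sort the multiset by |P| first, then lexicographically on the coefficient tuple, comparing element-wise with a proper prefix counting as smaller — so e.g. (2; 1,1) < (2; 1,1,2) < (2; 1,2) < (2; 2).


18 minimal non-faces of Δ(Σ) (on 11 rays):

  • {1,4}:  v_{1} + v_{4} = 0  ⇒ sig = (2; —)
  • {2,11}:  v_{2} + v_{11} = 0  ⇒ sig = (2; —)
  • {5,9}:  v_{5} + v_{9} = 0  ⇒ sig = (2; —)
  • {1,3}:  v_{1} + v_{3} = v_{9}  ⇒ sig = (2; 1)
  • {3,5}:  v_{3} + v_{5} = v_{4}  ⇒ sig = (2; 1)
  • {4,9}:  v_{4} + v_{9} = v_{3}  ⇒ sig = (2; 1)
  • {6,7}:  v_{6} + v_{7} = v_{11}  ⇒ sig = (2; 1)
  • {7,10}:  v_{7} + v_{10} = v_{9}  ⇒ sig = (2; 1)
  • {5,8}:  v_{5} + v_{8} = v_{6} + v_{10}  ⇒ sig = (2; 1,1)
  • {5,10}:  v_{5} + v_{10} = v_{2} + v_{6}  ⇒ sig = (2; 1,1)
  • {10,11}:  v_{10} + v_{11} = v_{6} + v_{9}  ⇒ sig = (2; 1,1)
  • {4,8}:  v_{4} + v_{8} = v_{3} + v_{6} + v_{10}  ⇒ sig = (2; 1,1,1)
  • {4,10}:  v_{4} + v_{10} = v_{2} + v_{3} + v_{6}  ⇒ sig = (2; 1,1,1)
  • {7,8}:  v_{7} + v_{8} = v_{6} + 2·v_{9}  ⇒ sig = (2; 1,2)
  • {2,8}:  v_{2} + v_{8} = 2·v_{10}  ⇒ sig = (2; 2)
  • {8,11}:  v_{8} + v_{11} = 2·v_{6} + 2·v_{9}  ⇒ sig = (2; 2,2)
  • {2,6,9}:  v_{2} + v_{6} + v_{9} = v_{10}  ⇒ sig = (3; 1)
  • {6,9,10}:  v_{6} + v_{9} + v_{10} = v_{8}  ⇒ sig = (3; 1)

so the primitive-relation signature multiset is
{ (2; —) ×3,  (2; 1) ×5,  (2; 1,1) ×3,  (2; 1,1,1) ×2,  (2; 1,2),  (2; 2),  (2; 2,2),  (3; 1) ×2 }
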